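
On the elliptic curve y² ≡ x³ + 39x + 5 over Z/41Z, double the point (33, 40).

(21, 9)

tangent at (33, 40): λ = (3·33² + 39)/(2·40) ≡ 26/39. 39⁻¹ ≡ 20 (mod 41), so λ ≡ 26·20 ≡ 28.
  x = λ² - 33 - 33 = 784 - 66 ≡ 21; y = λ·(33 - 21) - 40 ≡ 9. → (21, 9)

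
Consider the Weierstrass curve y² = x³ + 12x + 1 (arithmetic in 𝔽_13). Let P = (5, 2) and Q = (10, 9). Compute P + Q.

(1, 1)

(5, 2) + (10, 9). λ = (9 - 2)/(10 - 5) ≡ 7/5 mod 13. 5⁻¹ ≡ 8 (mod 13), so λ ≡ 4.
  x = λ² - 5 - 10 = 16 - 15 ≡ 1; y = λ·(5 - 1) - 2 ≡ 1. → (1, 1)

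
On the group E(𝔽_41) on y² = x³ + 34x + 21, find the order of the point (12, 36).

11

2P: tangent at (12, 36): λ = (3·12² + 34)/(2·36) ≡ 15/31. 31⁻¹ ≡ 4 (mod 41), so λ ≡ 15·4 ≡ 19.
  x = λ² - 12 - 12 = 361 - 24 ≡ 9; y = λ·(12 - 9) - 36 ≡ 21. → (9, 21)
3P: (9, 21) + (12, 36). λ = (36 - 21)/(12 - 9) ≡ 15/3 mod 41. 3⁻¹ ≡ 14 (mod 41) since 3·14 = 42 ≡ 1, so λ ≡ 5.
  x = λ² - 9 - 12 = 25 - 21 ≡ 4; y = λ·(9 - 4) - 21 ≡ 4. → (4, 4)
4P: (4, 4) + (12, 36). λ = (36 - 4)/(12 - 4) ≡ 32/8 mod 41. 8⁻¹ ≡ 36 (mod 41), so λ ≡ 4.
  x = λ² - 4 - 12 = 16 - 16 ≡ 0; y = λ·(4 - 0) - 4 ≡ 12. → (0, 12)
5P: (0, 12) + (12, 36). λ = (36 - 12)/(12 - 0) ≡ 24/12 mod 41. 12⁻¹ ≡ 24 (mod 41) since 12·24 = 288 ≡ 1, so λ ≡ 2.
  x = λ² - 0 - 12 = 4 - 12 ≡ 33; y = λ·(0 - 33) - 12 ≡ 4. → (33, 4)
6P: (33, 4) + (12, 36). λ = (36 - 4)/(12 - 33) ≡ 32/20 mod 41. 20⁻¹ ≡ 39 (mod 41) since 20·39 = 780 ≡ 1, so λ ≡ 18.
  x = λ² - 33 - 12 = 324 - 45 ≡ 33; y = λ·(33 - 33) - 4 ≡ 37. → (33, 37)
7P: (33, 37) + (12, 36). λ = (36 - 37)/(12 - 33) ≡ 40/20 mod 41. 20⁻¹ ≡ 39 (mod 41) since 20·39 = 780 ≡ 1, so λ ≡ 2.
  x = λ² - 33 - 12 = 4 - 45 ≡ 0; y = λ·(33 - 0) - 37 ≡ 29. → (0, 29)
8P: (0, 29) + (12, 36). λ = (36 - 29)/(12 - 0) ≡ 7/12 mod 41. 12⁻¹ ≡ 24 (mod 41), so λ ≡ 4.
  x = λ² - 0 - 12 = 16 - 12 ≡ 4; y = λ·(0 - 4) - 29 ≡ 37. → (4, 37)
9P: (4, 37) + (12, 36). λ = (36 - 37)/(12 - 4) ≡ 40/8 mod 41. 8⁻¹ ≡ 36 (mod 41), so λ ≡ 5.
  x = λ² - 4 - 12 = 25 - 16 ≡ 9; y = λ·(4 - 9) - 37 ≡ 20. → (9, 20)
10P: (9, 20) + (12, 36). λ = (36 - 20)/(12 - 9) ≡ 16/3 mod 41. 3⁻¹ ≡ 14 (mod 41) since 3·14 = 42 ≡ 1, so λ ≡ 19.
  x = λ² - 9 - 12 = 361 - 21 ≡ 12; y = λ·(9 - 12) - 20 ≡ 5. → (12, 5)
11P: (12, 5) + (12, 36): same x and y₁ ≡ -y₂, so the sum is O.
11P = O, so the order is 11.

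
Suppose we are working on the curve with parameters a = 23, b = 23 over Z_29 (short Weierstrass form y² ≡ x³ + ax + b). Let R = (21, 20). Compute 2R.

tangent at (21, 20): λ = (3·21² + 23)/(2·20) ≡ 12/11. 11⁻¹ ≡ 8 (mod 29) since 11·8 = 88 ≡ 1, so λ ≡ 12·8 ≡ 9.
  x = λ² - 21 - 21 = 81 - 42 ≡ 10; y = λ·(21 - 10) - 20 ≡ 21. → (10, 21)

(10, 21)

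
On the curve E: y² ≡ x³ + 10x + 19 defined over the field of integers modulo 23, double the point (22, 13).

tangent at (22, 13): λ = (3·22² + 10)/(2·13) ≡ 13/3. 3⁻¹ ≡ 8 (mod 23), so λ ≡ 13·8 ≡ 12.
  x = λ² - 22 - 22 = 144 - 44 ≡ 8; y = λ·(22 - 8) - 13 ≡ 17. → (8, 17)

(8, 17)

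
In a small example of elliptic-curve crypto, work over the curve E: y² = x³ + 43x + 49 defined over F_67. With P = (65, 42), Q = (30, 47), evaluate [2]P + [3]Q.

(5, 56)

First 2P:
Repeated addition: build up to 2P.
2P: tangent at (65, 42): λ = (3·65² + 43)/(2·42) ≡ 55/17. 17⁻¹ ≡ 4 (mod 67), so λ ≡ 55·4 ≡ 19.
  x = λ² - 65 - 65 = 361 - 130 ≡ 30; y = λ·(65 - 30) - 42 ≡ 20. → (30, 20)
2P = (30, 20).
Next 3Q:
Repeated addition: build up to 3Q.
2Q: tangent at (30, 47): λ = (3·30² + 43)/(2·47) ≡ 63/27. 27⁻¹ ≡ 5 (mod 67) since 27·5 = 135 ≡ 1, so λ ≡ 63·5 ≡ 47.
  x = λ² - 30 - 30 = 2209 - 60 ≡ 5; y = λ·(30 - 5) - 47 ≡ 56. → (5, 56)
3Q: (5, 56) + (30, 47). λ = (47 - 56)/(30 - 5) ≡ 58/25 mod 67. 25⁻¹ ≡ 59 (mod 67) since 25·59 = 1475 ≡ 1, so λ ≡ 5.
  x = λ² - 5 - 30 = 25 - 35 ≡ 57; y = λ·(5 - 57) - 56 ≡ 19. → (57, 19)
3Q = (57, 19).
Finally 2P + 3Q:
(30, 20) + (57, 19). λ = (19 - 20)/(57 - 30) ≡ 66/27 mod 67. 27⁻¹ ≡ 5 (mod 67), so λ ≡ 62.
  x = λ² - 30 - 57 = 3844 - 87 ≡ 5; y = λ·(30 - 5) - 20 ≡ 56. → (5, 56)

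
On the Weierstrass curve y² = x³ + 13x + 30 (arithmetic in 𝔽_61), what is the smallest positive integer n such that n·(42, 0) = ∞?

2P: (42, 0) + (42, 0): same x and y₁ ≡ -y₂, so the sum is ∞.
2P = ∞, so the order is 2.

2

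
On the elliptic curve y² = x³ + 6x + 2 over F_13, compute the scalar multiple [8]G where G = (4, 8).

(4, 5)

Repeated addition: build up to 8G.
2G: tangent at (4, 8): λ = (3·4² + 6)/(2·8) ≡ 2/3. 3⁻¹ ≡ 9 (mod 13), so λ ≡ 2·9 ≡ 5.
  x = λ² - 4 - 4 = 25 - 8 ≡ 4; y = λ·(4 - 4) - 8 ≡ 5. → (4, 5)
3G: (4, 5) + (4, 8): same x and y₁ ≡ -y₂, so the sum is 𝒪.
4G: 𝒪 + (4, 8) = (4, 8) (identity).
5G: tangent at (4, 8): λ = (3·4² + 6)/(2·8) ≡ 2/3. 3⁻¹ ≡ 9 (mod 13) since 3·9 = 27 ≡ 1, so λ ≡ 2·9 ≡ 5.
  x = λ² - 4 - 4 = 25 - 8 ≡ 4; y = λ·(4 - 4) - 8 ≡ 5. → (4, 5)
6G: (4, 5) + (4, 8): same x and y₁ ≡ -y₂, so the sum is 𝒪.
7G: 𝒪 + (4, 8) = (4, 8) (identity).
8G: tangent at (4, 8): λ = (3·4² + 6)/(2·8) ≡ 2/3. 3⁻¹ ≡ 9 (mod 13), so λ ≡ 2·9 ≡ 5.
  x = λ² - 4 - 4 = 25 - 8 ≡ 4; y = λ·(4 - 4) - 8 ≡ 5. → (4, 5)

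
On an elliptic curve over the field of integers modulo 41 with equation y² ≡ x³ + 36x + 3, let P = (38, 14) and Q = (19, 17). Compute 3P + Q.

First 3P:
Repeated addition: build up to 3P.
2P: tangent at (38, 14): λ = (3·38² + 36)/(2·14) ≡ 22/28. 28⁻¹ ≡ 22 (mod 41), so λ ≡ 22·22 ≡ 33.
  x = λ² - 38 - 38 = 1089 - 76 ≡ 29; y = λ·(38 - 29) - 14 ≡ 37. → (29, 37)
3P: (29, 37) + (38, 14). λ = (14 - 37)/(38 - 29) ≡ 18/9 mod 41. 9⁻¹ ≡ 32 (mod 41), so λ ≡ 2.
  x = λ² - 29 - 38 = 4 - 67 ≡ 19; y = λ·(29 - 19) - 37 ≡ 24. → (19, 24)
3P = (19, 24).
Finally 3P + Q:
(19, 24) + (19, 17): same x and y₁ ≡ -y₂, so the sum is O.

O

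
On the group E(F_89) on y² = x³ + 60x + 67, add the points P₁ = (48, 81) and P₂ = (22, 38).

(69, 52)

(48, 81) + (22, 38). λ = (38 - 81)/(22 - 48) ≡ 46/63 mod 89. 63⁻¹ ≡ 65 (mod 89) since 63·65 = 4095 ≡ 1, so λ ≡ 53.
  x = λ² - 48 - 22 = 2809 - 70 ≡ 69; y = λ·(48 - 69) - 81 ≡ 52. → (69, 52)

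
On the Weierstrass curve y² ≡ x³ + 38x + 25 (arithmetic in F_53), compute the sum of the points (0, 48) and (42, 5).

(0, 48) + (42, 5). λ = (5 - 48)/(42 - 0) ≡ 10/42 mod 53. 42⁻¹ ≡ 24 (mod 53) since 42·24 = 1008 ≡ 1, so λ ≡ 28.
  x = λ² - 0 - 42 = 784 - 42 ≡ 0; y = λ·(0 - 0) - 48 ≡ 5. → (0, 5)

(0, 5)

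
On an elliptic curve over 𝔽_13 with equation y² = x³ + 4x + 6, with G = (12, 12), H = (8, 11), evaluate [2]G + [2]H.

(6, 5)

First 2G:
Repeated addition: build up to 2G.
2G: tangent at (12, 12): λ = (3·12² + 4)/(2·12) ≡ 7/11. 11⁻¹ ≡ 6 (mod 13), so λ ≡ 7·6 ≡ 3.
  x = λ² - 12 - 12 = 9 - 24 ≡ 11; y = λ·(12 - 11) - 12 ≡ 4. → (11, 4)
2G = (11, 4).
Next 2H:
Repeated addition: build up to 2H.
2H: tangent at (8, 11): λ = (3·8² + 4)/(2·11) ≡ 1/9. 9⁻¹ ≡ 3 (mod 13), so λ ≡ 1·3 ≡ 3.
  x = λ² - 8 - 8 = 9 - 16 ≡ 6; y = λ·(8 - 6) - 11 ≡ 8. → (6, 8)
2H = (6, 8).
Finally 2G + 2H:
(11, 4) + (6, 8). λ = (8 - 4)/(6 - 11) ≡ 4/8 mod 13. 8⁻¹ ≡ 5 (mod 13) since 8·5 = 40 ≡ 1, so λ ≡ 7.
  x = λ² - 11 - 6 = 49 - 17 ≡ 6; y = λ·(11 - 6) - 4 ≡ 5. → (6, 5)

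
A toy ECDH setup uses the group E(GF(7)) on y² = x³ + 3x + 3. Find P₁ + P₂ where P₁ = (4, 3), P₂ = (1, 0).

(4, 3) + (1, 0). λ = (0 - 3)/(1 - 4) ≡ 4/4 mod 7. 4⁻¹ ≡ 2 (mod 7), so λ ≡ 1.
  x = λ² - 4 - 1 = 1 - 5 ≡ 3; y = λ·(4 - 3) - 3 ≡ 5. → (3, 5)

(3, 5)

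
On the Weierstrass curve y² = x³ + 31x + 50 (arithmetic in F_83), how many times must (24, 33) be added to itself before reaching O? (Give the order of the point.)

11

2P: tangent at (24, 33): λ = (3·24² + 31)/(2·33) ≡ 16/66. 66⁻¹ ≡ 39 (mod 83) since 66·39 = 2574 ≡ 1, so λ ≡ 16·39 ≡ 43.
  x = λ² - 24 - 24 = 1849 - 48 ≡ 58; y = λ·(24 - 58) - 33 ≡ 82. → (58, 82)
3P: (58, 82) + (24, 33). λ = (33 - 82)/(24 - 58) ≡ 34/49 mod 83. 49⁻¹ ≡ 61 (mod 83), so λ ≡ 82.
  x = λ² - 58 - 24 = 6724 - 82 ≡ 2; y = λ·(58 - 2) - 82 ≡ 28. → (2, 28)
4P: (2, 28) + (24, 33). λ = (33 - 28)/(24 - 2) ≡ 5/22 mod 83. 22⁻¹ ≡ 34 (mod 83) since 22·34 = 748 ≡ 1, so λ ≡ 4.
  x = λ² - 2 - 24 = 16 - 26 ≡ 73; y = λ·(2 - 73) - 28 ≡ 20. → (73, 20)
5P: (73, 20) + (24, 33). λ = (33 - 20)/(24 - 73) ≡ 13/34 mod 83. 34⁻¹ ≡ 22 (mod 83), so λ ≡ 37.
  x = λ² - 73 - 24 = 1369 - 97 ≡ 27; y = λ·(73 - 27) - 20 ≡ 22. → (27, 22)
6P: (27, 22) + (24, 33). λ = (33 - 22)/(24 - 27) ≡ 11/80 mod 83. 80⁻¹ ≡ 55 (mod 83), so λ ≡ 24.
  x = λ² - 27 - 24 = 576 - 51 ≡ 27; y = λ·(27 - 27) - 22 ≡ 61. → (27, 61)
7P: (27, 61) + (24, 33). λ = (33 - 61)/(24 - 27) ≡ 55/80 mod 83. 80⁻¹ ≡ 55 (mod 83), so λ ≡ 37.
  x = λ² - 27 - 24 = 1369 - 51 ≡ 73; y = λ·(27 - 73) - 61 ≡ 63. → (73, 63)
8P: (73, 63) + (24, 33). λ = (33 - 63)/(24 - 73) ≡ 53/34 mod 83. 34⁻¹ ≡ 22 (mod 83) since 34·22 = 748 ≡ 1, so λ ≡ 4.
  x = λ² - 73 - 24 = 16 - 97 ≡ 2; y = λ·(73 - 2) - 63 ≡ 55. → (2, 55)
9P: (2, 55) + (24, 33). λ = (33 - 55)/(24 - 2) ≡ 61/22 mod 83. 22⁻¹ ≡ 34 (mod 83), so λ ≡ 82.
  x = λ² - 2 - 24 = 6724 - 26 ≡ 58; y = λ·(2 - 58) - 55 ≡ 1. → (58, 1)
10P: (58, 1) + (24, 33). λ = (33 - 1)/(24 - 58) ≡ 32/49 mod 83. 49⁻¹ ≡ 61 (mod 83), so λ ≡ 43.
  x = λ² - 58 - 24 = 1849 - 82 ≡ 24; y = λ·(58 - 24) - 1 ≡ 50. → (24, 50)
11P: (24, 50) + (24, 33): same x and y₁ ≡ -y₂, so the sum is O.
11P = O, so the order is 11.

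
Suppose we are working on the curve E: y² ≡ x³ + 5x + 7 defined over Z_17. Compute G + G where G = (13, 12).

(6, 7)

tangent at (13, 12): λ = (3·13² + 5)/(2·12) ≡ 2/7. 7⁻¹ ≡ 5 (mod 17) since 7·5 = 35 ≡ 1, so λ ≡ 2·5 ≡ 10.
  x = λ² - 13 - 13 = 100 - 26 ≡ 6; y = λ·(13 - 6) - 12 ≡ 7. → (6, 7)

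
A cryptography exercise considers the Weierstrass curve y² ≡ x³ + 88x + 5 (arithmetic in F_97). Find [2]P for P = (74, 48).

(43, 19)

tangent at (74, 48): λ = (3·74² + 88)/(2·48) ≡ 26/96. 96⁻¹ ≡ 96 (mod 97), so λ ≡ 26·96 ≡ 71.
  x = λ² - 74 - 74 = 5041 - 148 ≡ 43; y = λ·(74 - 43) - 48 ≡ 19. → (43, 19)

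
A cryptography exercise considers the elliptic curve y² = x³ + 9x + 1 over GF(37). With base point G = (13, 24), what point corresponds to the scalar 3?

Repeated addition: build up to 3G.
2G: tangent at (13, 24): λ = (3·13² + 9)/(2·24) ≡ 35/11. 11⁻¹ ≡ 27 (mod 37) since 11·27 = 297 ≡ 1, so λ ≡ 35·27 ≡ 20.
  x = λ² - 13 - 13 = 400 - 26 ≡ 4; y = λ·(13 - 4) - 24 ≡ 8. → (4, 8)
3G: (4, 8) + (13, 24). λ = (24 - 8)/(13 - 4) ≡ 16/9 mod 37. 9⁻¹ ≡ 33 (mod 37), so λ ≡ 10.
  x = λ² - 4 - 13 = 100 - 17 ≡ 9; y = λ·(4 - 9) - 8 ≡ 16. → (9, 16)

(9, 16)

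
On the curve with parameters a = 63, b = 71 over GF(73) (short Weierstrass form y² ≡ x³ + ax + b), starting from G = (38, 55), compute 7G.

(65, 2)

Double-and-add on 7 = (111)₂. Start with G = (38, 55) for the leading 1-bit.
double: tangent at (38, 55): λ = (3·38² + 63)/(2·55) ≡ 15/37. 37⁻¹ ≡ 2 (mod 73), so λ ≡ 15·2 ≡ 30.
  x = λ² - 38 - 38 = 900 - 76 ≡ 21; y = λ·(38 - 21) - 55 ≡ 17. → (21, 17)
add G: (21, 17) + (38, 55). λ = (55 - 17)/(38 - 21) ≡ 38/17 mod 73. 17⁻¹ ≡ 43 (mod 73), so λ ≡ 28.
  x = λ² - 21 - 38 = 784 - 59 ≡ 68; y = λ·(21 - 68) - 17 ≡ 54. → (68, 54)
double: tangent at (68, 54): λ = (3·68² + 63)/(2·54) ≡ 65/35. 35⁻¹ ≡ 48 (mod 73), so λ ≡ 65·48 ≡ 54.
  x = λ² - 68 - 68 = 2916 - 136 ≡ 6; y = λ·(68 - 6) - 54 ≡ 9. → (6, 9)
add G: (6, 9) + (38, 55). λ = (55 - 9)/(38 - 6) ≡ 46/32 mod 73. 32⁻¹ ≡ 16 (mod 73), so λ ≡ 6.
  x = λ² - 6 - 38 = 36 - 44 ≡ 65; y = λ·(6 - 65) - 9 ≡ 2. → (65, 2)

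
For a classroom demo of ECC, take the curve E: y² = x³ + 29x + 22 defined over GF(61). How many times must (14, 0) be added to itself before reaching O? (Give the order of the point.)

2P: (14, 0) + (14, 0): same x and y₁ ≡ -y₂, so the sum is O.
2P = O, so the order is 2.

2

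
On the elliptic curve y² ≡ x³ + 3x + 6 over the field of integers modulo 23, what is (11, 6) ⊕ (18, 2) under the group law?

(7, 18)

(11, 6) + (18, 2). λ = (2 - 6)/(18 - 11) ≡ 19/7 mod 23. 7⁻¹ ≡ 10 (mod 23) since 7·10 = 70 ≡ 1, so λ ≡ 6.
  x = λ² - 11 - 18 = 36 - 29 ≡ 7; y = λ·(11 - 7) - 6 ≡ 18. → (7, 18)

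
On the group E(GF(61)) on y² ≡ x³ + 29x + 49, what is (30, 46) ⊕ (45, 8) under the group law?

(30, 46) + (45, 8). λ = (8 - 46)/(45 - 30) ≡ 23/15 mod 61. 15⁻¹ ≡ 57 (mod 61) since 15·57 = 855 ≡ 1, so λ ≡ 30.
  x = λ² - 30 - 45 = 900 - 75 ≡ 32; y = λ·(30 - 32) - 46 ≡ 16. → (32, 16)

(32, 16)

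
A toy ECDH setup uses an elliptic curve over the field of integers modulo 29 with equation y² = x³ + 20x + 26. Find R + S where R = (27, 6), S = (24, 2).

(27, 6) + (24, 2). λ = (2 - 6)/(24 - 27) ≡ 25/26 mod 29. 26⁻¹ ≡ 19 (mod 29), so λ ≡ 11.
  x = λ² - 27 - 24 = 121 - 51 ≡ 12; y = λ·(27 - 12) - 6 ≡ 14. → (12, 14)

(12, 14)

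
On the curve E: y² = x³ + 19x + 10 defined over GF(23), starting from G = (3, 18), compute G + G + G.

Repeated addition: build up to 3G.
2G: tangent at (3, 18): λ = (3·3² + 19)/(2·18) ≡ 0/13. 13⁻¹ ≡ 16 (mod 23) since 13·16 = 208 ≡ 1, so λ ≡ 0·16 ≡ 0.
  x = λ² - 3 - 3 = 0 - 6 ≡ 17; y = λ·(3 - 17) - 18 ≡ 5. → (17, 5)
3G: (17, 5) + (3, 18). λ = (18 - 5)/(3 - 17) ≡ 13/9 mod 23. 9⁻¹ ≡ 18 (mod 23), so λ ≡ 4.
  x = λ² - 17 - 3 = 16 - 20 ≡ 19; y = λ·(17 - 19) - 5 ≡ 10. → (19, 10)

(19, 10)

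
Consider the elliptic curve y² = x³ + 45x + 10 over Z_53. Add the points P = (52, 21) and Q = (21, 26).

(52, 21) + (21, 26). λ = (26 - 21)/(21 - 52) ≡ 5/22 mod 53. 22⁻¹ ≡ 41 (mod 53) since 22·41 = 902 ≡ 1, so λ ≡ 46.
  x = λ² - 52 - 21 = 2116 - 73 ≡ 29; y = λ·(52 - 29) - 21 ≡ 30. → (29, 30)

(29, 30)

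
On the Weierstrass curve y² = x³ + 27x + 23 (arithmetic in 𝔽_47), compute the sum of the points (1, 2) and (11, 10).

(30, 3)

(1, 2) + (11, 10). λ = (10 - 2)/(11 - 1) ≡ 8/10 mod 47. 10⁻¹ ≡ 33 (mod 47) since 10·33 = 330 ≡ 1, so λ ≡ 29.
  x = λ² - 1 - 11 = 841 - 12 ≡ 30; y = λ·(1 - 30) - 2 ≡ 3. → (30, 3)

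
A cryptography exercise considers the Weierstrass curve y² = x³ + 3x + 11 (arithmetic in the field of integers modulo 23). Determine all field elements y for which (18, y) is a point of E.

3, 20

x³ + 3x + 11 = 5897 ≡ 9 (mod 23).
Square roots of 9 mod 23: 3 and 20 (since 3² = 9 ≡ 9).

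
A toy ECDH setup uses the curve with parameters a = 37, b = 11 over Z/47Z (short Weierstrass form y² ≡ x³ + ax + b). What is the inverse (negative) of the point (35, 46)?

-(35, 46) = (35, -46 mod 47) = (35, 1).

(35, 1)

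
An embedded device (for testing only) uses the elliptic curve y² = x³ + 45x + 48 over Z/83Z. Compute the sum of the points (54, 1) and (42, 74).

(54, 1) + (42, 74). λ = (74 - 1)/(42 - 54) ≡ 73/71 mod 83. 71⁻¹ ≡ 76 (mod 83), so λ ≡ 70.
  x = λ² - 54 - 42 = 4900 - 96 ≡ 73; y = λ·(54 - 73) - 1 ≡ 80. → (73, 80)

(73, 80)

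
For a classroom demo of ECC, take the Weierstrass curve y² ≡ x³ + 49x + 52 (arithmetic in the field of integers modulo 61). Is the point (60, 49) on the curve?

no

y² = 49² ≡ 22; x³ + 49x + 52 = 218992 ≡ 2 (mod 61). 22 ≠ 2.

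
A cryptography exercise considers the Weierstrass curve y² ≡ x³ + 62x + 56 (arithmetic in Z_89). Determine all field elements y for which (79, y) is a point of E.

none

x³ + 62x + 56 = 497993 ≡ 38 (mod 89).
38 is a non-residue mod 89; no y exists.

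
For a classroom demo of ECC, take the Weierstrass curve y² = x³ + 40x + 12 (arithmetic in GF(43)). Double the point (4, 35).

tangent at (4, 35): λ = (3·4² + 40)/(2·35) ≡ 2/27. 27⁻¹ ≡ 8 (mod 43), so λ ≡ 2·8 ≡ 16.
  x = λ² - 4 - 4 = 256 - 8 ≡ 33; y = λ·(4 - 33) - 35 ≡ 17. → (33, 17)

(33, 17)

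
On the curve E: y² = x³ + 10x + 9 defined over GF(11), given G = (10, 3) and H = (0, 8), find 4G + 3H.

(9, 6)

First 4G:
Double-and-add on 4 = (100)₂. Start with G = (10, 3) for the leading 1-bit.
double: tangent at (10, 3): λ = (3·10² + 10)/(2·3) ≡ 2/6. 6⁻¹ ≡ 2 (mod 11), so λ ≡ 2·2 ≡ 4.
  x = λ² - 10 - 10 = 16 - 20 ≡ 7; y = λ·(10 - 7) - 3 ≡ 9. → (7, 9)
double: tangent at (7, 9): λ = (3·7² + 10)/(2·9) ≡ 3/7. 7⁻¹ ≡ 8 (mod 11) since 7·8 = 56 ≡ 1, so λ ≡ 3·8 ≡ 2.
  x = λ² - 7 - 7 = 4 - 14 ≡ 1; y = λ·(7 - 1) - 9 ≡ 3. → (1, 3)
4G = (1, 3).
Next 3H:
Repeated addition: build up to 3H.
2H: tangent at (0, 8): λ = (3·0² + 10)/(2·8) ≡ 10/5. 5⁻¹ ≡ 9 (mod 11), so λ ≡ 10·9 ≡ 2.
  x = λ² - 0 - 0 = 4 - 0 ≡ 4; y = λ·(0 - 4) - 8 ≡ 6. → (4, 6)
3H: (4, 6) + (0, 8). λ = (8 - 6)/(0 - 4) ≡ 2/7 mod 11. 7⁻¹ ≡ 8 (mod 11) since 7·8 = 56 ≡ 1, so λ ≡ 5.
  x = λ² - 4 - 0 = 25 - 4 ≡ 10; y = λ·(4 - 10) - 6 ≡ 8. → (10, 8)
3H = (10, 8).
Finally 4G + 3H:
(1, 3) + (10, 8). λ = (8 - 3)/(10 - 1) ≡ 5/9 mod 11. 9⁻¹ ≡ 5 (mod 11), so λ ≡ 3.
  x = λ² - 1 - 10 = 9 - 11 ≡ 9; y = λ·(1 - 9) - 3 ≡ 6. → (9, 6)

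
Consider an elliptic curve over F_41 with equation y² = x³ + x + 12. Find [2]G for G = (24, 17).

tangent at (24, 17): λ = (3·24² + 1)/(2·17) ≡ 7/34. 34⁻¹ ≡ 35 (mod 41), so λ ≡ 7·35 ≡ 40.
  x = λ² - 24 - 24 = 1600 - 48 ≡ 35; y = λ·(24 - 35) - 17 ≡ 35. → (35, 35)

(35, 35)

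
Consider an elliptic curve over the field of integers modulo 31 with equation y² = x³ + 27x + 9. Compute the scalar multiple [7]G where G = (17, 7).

Repeated addition: build up to 7G.
2G: tangent at (17, 7): λ = (3·17² + 27)/(2·7) ≡ 26/14. 14⁻¹ ≡ 20 (mod 31), so λ ≡ 26·20 ≡ 24.
  x = λ² - 17 - 17 = 576 - 34 ≡ 15; y = λ·(17 - 15) - 7 ≡ 10. → (15, 10)
3G: (15, 10) + (17, 7). λ = (7 - 10)/(17 - 15) ≡ 28/2 mod 31. 2⁻¹ ≡ 16 (mod 31), so λ ≡ 14.
  x = λ² - 15 - 17 = 196 - 32 ≡ 9; y = λ·(15 - 9) - 10 ≡ 12. → (9, 12)
4G: (9, 12) + (17, 7). λ = (7 - 12)/(17 - 9) ≡ 26/8 mod 31. 8⁻¹ ≡ 4 (mod 31), so λ ≡ 11.
  x = λ² - 9 - 17 = 121 - 26 ≡ 2; y = λ·(9 - 2) - 12 ≡ 3. → (2, 3)
5G: (2, 3) + (17, 7). λ = (7 - 3)/(17 - 2) ≡ 4/15 mod 31. 15⁻¹ ≡ 29 (mod 31), so λ ≡ 23.
  x = λ² - 2 - 17 = 529 - 19 ≡ 14; y = λ·(2 - 14) - 3 ≡ 0. → (14, 0)
6G: (14, 0) + (17, 7). λ = (7 - 0)/(17 - 14) ≡ 7/3 mod 31. 3⁻¹ ≡ 21 (mod 31), so λ ≡ 23.
  x = λ² - 14 - 17 = 529 - 31 ≡ 2; y = λ·(14 - 2) - 0 ≡ 28. → (2, 28)
7G: (2, 28) + (17, 7). λ = (7 - 28)/(17 - 2) ≡ 10/15 mod 31. 15⁻¹ ≡ 29 (mod 31) since 15·29 = 435 ≡ 1, so λ ≡ 11.
  x = λ² - 2 - 17 = 121 - 19 ≡ 9; y = λ·(2 - 9) - 28 ≡ 19. → (9, 19)

(9, 19)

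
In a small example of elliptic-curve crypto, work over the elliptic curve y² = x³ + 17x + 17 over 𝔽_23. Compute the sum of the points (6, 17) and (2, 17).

(15, 6)

(6, 17) + (2, 17). λ = (17 - 17)/(2 - 6) ≡ 0/19 mod 23. 19⁻¹ ≡ 17 (mod 23), so λ ≡ 0.
  x = λ² - 6 - 2 = 0 - 8 ≡ 15; y = λ·(6 - 15) - 17 ≡ 6. → (15, 6)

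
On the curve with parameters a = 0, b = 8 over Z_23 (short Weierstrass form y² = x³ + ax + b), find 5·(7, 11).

(7, 11)

Write G = (7, 11).
Repeated addition: build up to 5G.
2G: tangent at (7, 11): λ = (3·7² + 0)/(2·11) ≡ 9/22. 22⁻¹ ≡ 22 (mod 23) since 22·22 = 484 ≡ 1, so λ ≡ 9·22 ≡ 14.
  x = λ² - 7 - 7 = 196 - 14 ≡ 21; y = λ·(7 - 21) - 11 ≡ 0. → (21, 0)
3G: (21, 0) + (7, 11). λ = (11 - 0)/(7 - 21) ≡ 11/9 mod 23. 9⁻¹ ≡ 18 (mod 23), so λ ≡ 14.
  x = λ² - 21 - 7 = 196 - 28 ≡ 7; y = λ·(21 - 7) - 0 ≡ 12. → (7, 12)
4G: (7, 12) + (7, 11): same x and y₁ ≡ -y₂, so the sum is ∞.
5G: ∞ + (7, 11) = (7, 11) (identity).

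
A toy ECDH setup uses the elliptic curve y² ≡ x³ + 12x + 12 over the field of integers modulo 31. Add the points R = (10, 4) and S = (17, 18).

(10, 4) + (17, 18). λ = (18 - 4)/(17 - 10) ≡ 14/7 mod 31. 7⁻¹ ≡ 9 (mod 31) since 7·9 = 63 ≡ 1, so λ ≡ 2.
  x = λ² - 10 - 17 = 4 - 27 ≡ 8; y = λ·(10 - 8) - 4 ≡ 0. → (8, 0)

(8, 0)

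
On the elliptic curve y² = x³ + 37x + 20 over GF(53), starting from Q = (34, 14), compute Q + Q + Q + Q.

Repeated addition: build up to 4Q.
2Q: tangent at (34, 14): λ = (3·34² + 37)/(2·14) ≡ 7/28. 28⁻¹ ≡ 36 (mod 53), so λ ≡ 7·36 ≡ 40.
  x = λ² - 34 - 34 = 1600 - 68 ≡ 48; y = λ·(34 - 48) - 14 ≡ 9. → (48, 9)
3Q: (48, 9) + (34, 14). λ = (14 - 9)/(34 - 48) ≡ 5/39 mod 53. 39⁻¹ ≡ 34 (mod 53) since 39·34 = 1326 ≡ 1, so λ ≡ 11.
  x = λ² - 48 - 34 = 121 - 82 ≡ 39; y = λ·(48 - 39) - 9 ≡ 37. → (39, 37)
4Q: (39, 37) + (34, 14). λ = (14 - 37)/(34 - 39) ≡ 30/48 mod 53. 48⁻¹ ≡ 21 (mod 53), so λ ≡ 47.
  x = λ² - 39 - 34 = 2209 - 73 ≡ 16; y = λ·(39 - 16) - 37 ≡ 37. → (16, 37)

(16, 37)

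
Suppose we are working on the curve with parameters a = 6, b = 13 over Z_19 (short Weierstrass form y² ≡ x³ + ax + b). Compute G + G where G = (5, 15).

(18, 5)

tangent at (5, 15): λ = (3·5² + 6)/(2·15) ≡ 5/11. 11⁻¹ ≡ 7 (mod 19), so λ ≡ 5·7 ≡ 16.
  x = λ² - 5 - 5 = 256 - 10 ≡ 18; y = λ·(5 - 18) - 15 ≡ 5. → (18, 5)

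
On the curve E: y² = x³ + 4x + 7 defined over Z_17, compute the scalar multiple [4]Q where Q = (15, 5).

(14, 11)

Repeated addition: build up to 4Q.
2Q: tangent at (15, 5): λ = (3·15² + 4)/(2·5) ≡ 16/10. 10⁻¹ ≡ 12 (mod 17), so λ ≡ 16·12 ≡ 5.
  x = λ² - 15 - 15 = 25 - 30 ≡ 12; y = λ·(15 - 12) - 5 ≡ 10. → (12, 10)
3Q: (12, 10) + (15, 5). λ = (5 - 10)/(15 - 12) ≡ 12/3 mod 17. 3⁻¹ ≡ 6 (mod 17), so λ ≡ 4.
  x = λ² - 12 - 15 = 16 - 27 ≡ 6; y = λ·(12 - 6) - 10 ≡ 14. → (6, 14)
4Q: (6, 14) + (15, 5). λ = (5 - 14)/(15 - 6) ≡ 8/9 mod 17. 9⁻¹ ≡ 2 (mod 17), so λ ≡ 16.
  x = λ² - 6 - 15 = 256 - 21 ≡ 14; y = λ·(6 - 14) - 14 ≡ 11. → (14, 11)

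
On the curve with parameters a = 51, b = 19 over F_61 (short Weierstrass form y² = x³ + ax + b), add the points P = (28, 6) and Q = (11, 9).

(10, 59)

(28, 6) + (11, 9). λ = (9 - 6)/(11 - 28) ≡ 3/44 mod 61. 44⁻¹ ≡ 43 (mod 61), so λ ≡ 7.
  x = λ² - 28 - 11 = 49 - 39 ≡ 10; y = λ·(28 - 10) - 6 ≡ 59. → (10, 59)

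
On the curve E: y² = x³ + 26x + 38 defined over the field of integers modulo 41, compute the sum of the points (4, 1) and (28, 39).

(34, 13)

(4, 1) + (28, 39). λ = (39 - 1)/(28 - 4) ≡ 38/24 mod 41. 24⁻¹ ≡ 12 (mod 41), so λ ≡ 5.
  x = λ² - 4 - 28 = 25 - 32 ≡ 34; y = λ·(4 - 34) - 1 ≡ 13. → (34, 13)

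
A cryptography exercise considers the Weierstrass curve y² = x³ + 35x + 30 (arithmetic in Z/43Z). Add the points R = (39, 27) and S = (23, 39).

(39, 27) + (23, 39). λ = (39 - 27)/(23 - 39) ≡ 12/27 mod 43. 27⁻¹ ≡ 8 (mod 43) since 27·8 = 216 ≡ 1, so λ ≡ 10.
  x = λ² - 39 - 23 = 100 - 62 ≡ 38; y = λ·(39 - 38) - 27 ≡ 26. → (38, 26)

(38, 26)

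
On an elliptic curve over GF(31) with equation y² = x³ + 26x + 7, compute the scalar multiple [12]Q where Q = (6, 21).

Repeated addition: build up to 12Q.
2Q: tangent at (6, 21): λ = (3·6² + 26)/(2·21) ≡ 10/11. 11⁻¹ ≡ 17 (mod 31), so λ ≡ 10·17 ≡ 15.
  x = λ² - 6 - 6 = 225 - 12 ≡ 27; y = λ·(6 - 27) - 21 ≡ 5. → (27, 5)
3Q: (27, 5) + (6, 21). λ = (21 - 5)/(6 - 27) ≡ 16/10 mod 31. 10⁻¹ ≡ 28 (mod 31), so λ ≡ 14.
  x = λ² - 27 - 6 = 196 - 33 ≡ 8; y = λ·(27 - 8) - 5 ≡ 13. → (8, 13)
4Q: (8, 13) + (6, 21). λ = (21 - 13)/(6 - 8) ≡ 8/29 mod 31. 29⁻¹ ≡ 15 (mod 31), so λ ≡ 27.
  x = λ² - 8 - 6 = 729 - 14 ≡ 2; y = λ·(8 - 2) - 13 ≡ 25. → (2, 25)
5Q: (2, 25) + (6, 21). λ = (21 - 25)/(6 - 2) ≡ 27/4 mod 31. 4⁻¹ ≡ 8 (mod 31), so λ ≡ 30.
  x = λ² - 2 - 6 = 900 - 8 ≡ 24; y = λ·(2 - 24) - 25 ≡ 28. → (24, 28)
6Q: (24, 28) + (6, 21). λ = (21 - 28)/(6 - 24) ≡ 24/13 mod 31. 13⁻¹ ≡ 12 (mod 31), so λ ≡ 9.
  x = λ² - 24 - 6 = 81 - 30 ≡ 20; y = λ·(24 - 20) - 28 ≡ 8. → (20, 8)
7Q: (20, 8) + (6, 21). λ = (21 - 8)/(6 - 20) ≡ 13/17 mod 31. 17⁻¹ ≡ 11 (mod 31), so λ ≡ 19.
  x = λ² - 20 - 6 = 361 - 26 ≡ 25; y = λ·(20 - 25) - 8 ≡ 21. → (25, 21)
8Q: (25, 21) + (6, 21). λ = (21 - 21)/(6 - 25) ≡ 0/12 mod 31. 12⁻¹ ≡ 13 (mod 31), so λ ≡ 0.
  x = λ² - 25 - 6 = 0 - 31 ≡ 0; y = λ·(25 - 0) - 21 ≡ 10. → (0, 10)
9Q: (0, 10) + (6, 21). λ = (21 - 10)/(6 - 0) ≡ 11/6 mod 31. 6⁻¹ ≡ 26 (mod 31) since 6·26 = 156 ≡ 1, so λ ≡ 7.
  x = λ² - 0 - 6 = 49 - 6 ≡ 12; y = λ·(0 - 12) - 10 ≡ 30. → (12, 30)
10Q: (12, 30) + (6, 21). λ = (21 - 30)/(6 - 12) ≡ 22/25 mod 31. 25⁻¹ ≡ 5 (mod 31), so λ ≡ 17.
  x = λ² - 12 - 6 = 289 - 18 ≡ 23; y = λ·(12 - 23) - 30 ≡ 0. → (23, 0)
11Q: (23, 0) + (6, 21). λ = (21 - 0)/(6 - 23) ≡ 21/14 mod 31. 14⁻¹ ≡ 20 (mod 31), so λ ≡ 17.
  x = λ² - 23 - 6 = 289 - 29 ≡ 12; y = λ·(23 - 12) - 0 ≡ 1. → (12, 1)
12Q: (12, 1) + (6, 21). λ = (21 - 1)/(6 - 12) ≡ 20/25 mod 31. 25⁻¹ ≡ 5 (mod 31), so λ ≡ 7.
  x = λ² - 12 - 6 = 49 - 18 ≡ 0; y = λ·(12 - 0) - 1 ≡ 21. → (0, 21)

(0, 21)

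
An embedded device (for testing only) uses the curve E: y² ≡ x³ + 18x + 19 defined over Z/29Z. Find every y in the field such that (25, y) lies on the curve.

x³ + 18x + 19 = 16094 ≡ 28 (mod 29).
Square roots of 28 mod 29: 12 and 17 (since 12² = 144 ≡ 28).

12, 17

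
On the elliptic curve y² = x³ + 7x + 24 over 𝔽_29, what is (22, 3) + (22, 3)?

(9, 2)

tangent at (22, 3): λ = (3·22² + 7)/(2·3) ≡ 9/6. 6⁻¹ ≡ 5 (mod 29), so λ ≡ 9·5 ≡ 16.
  x = λ² - 22 - 22 = 256 - 44 ≡ 9; y = λ·(22 - 9) - 3 ≡ 2. → (9, 2)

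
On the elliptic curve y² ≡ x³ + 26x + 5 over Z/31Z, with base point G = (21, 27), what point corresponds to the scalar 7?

Repeated addition: build up to 7G.
2G: tangent at (21, 27): λ = (3·21² + 26)/(2·27) ≡ 16/23. 23⁻¹ ≡ 27 (mod 31) since 23·27 = 621 ≡ 1, so λ ≡ 16·27 ≡ 29.
  x = λ² - 21 - 21 = 841 - 42 ≡ 24; y = λ·(21 - 24) - 27 ≡ 10. → (24, 10)
3G: (24, 10) + (21, 27). λ = (27 - 10)/(21 - 24) ≡ 17/28 mod 31. 28⁻¹ ≡ 10 (mod 31), so λ ≡ 15.
  x = λ² - 24 - 21 = 225 - 45 ≡ 25; y = λ·(24 - 25) - 10 ≡ 6. → (25, 6)
4G: (25, 6) + (21, 27). λ = (27 - 6)/(21 - 25) ≡ 21/27 mod 31. 27⁻¹ ≡ 23 (mod 31), so λ ≡ 18.
  x = λ² - 25 - 21 = 324 - 46 ≡ 30; y = λ·(25 - 30) - 6 ≡ 28. → (30, 28)
5G: (30, 28) + (21, 27). λ = (27 - 28)/(21 - 30) ≡ 30/22 mod 31. 22⁻¹ ≡ 24 (mod 31), so λ ≡ 7.
  x = λ² - 30 - 21 = 49 - 51 ≡ 29; y = λ·(30 - 29) - 28 ≡ 10. → (29, 10)
6G: (29, 10) + (21, 27). λ = (27 - 10)/(21 - 29) ≡ 17/23 mod 31. 23⁻¹ ≡ 27 (mod 31), so λ ≡ 25.
  x = λ² - 29 - 21 = 625 - 50 ≡ 17; y = λ·(29 - 17) - 10 ≡ 11. → (17, 11)
7G: (17, 11) + (21, 27). λ = (27 - 11)/(21 - 17) ≡ 16/4 mod 31. 4⁻¹ ≡ 8 (mod 31) since 4·8 = 32 ≡ 1, so λ ≡ 4.
  x = λ² - 17 - 21 = 16 - 38 ≡ 9; y = λ·(17 - 9) - 11 ≡ 21. → (9, 21)

(9, 21)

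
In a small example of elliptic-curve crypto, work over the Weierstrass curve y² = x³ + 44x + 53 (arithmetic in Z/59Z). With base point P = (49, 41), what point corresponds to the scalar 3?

Repeated addition: build up to 3P.
2P: tangent at (49, 41): λ = (3·49² + 44)/(2·41) ≡ 49/23. 23⁻¹ ≡ 18 (mod 59), so λ ≡ 49·18 ≡ 56.
  x = λ² - 49 - 49 = 3136 - 98 ≡ 29; y = λ·(49 - 29) - 41 ≡ 17. → (29, 17)
3P: (29, 17) + (49, 41). λ = (41 - 17)/(49 - 29) ≡ 24/20 mod 59. 20⁻¹ ≡ 3 (mod 59), so λ ≡ 13.
  x = λ² - 29 - 49 = 169 - 78 ≡ 32; y = λ·(29 - 32) - 17 ≡ 3. → (32, 3)

(32, 3)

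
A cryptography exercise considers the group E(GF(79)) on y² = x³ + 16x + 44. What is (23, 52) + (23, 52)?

(59, 16)

tangent at (23, 52): λ = (3·23² + 16)/(2·52) ≡ 23/25. 25⁻¹ ≡ 19 (mod 79), so λ ≡ 23·19 ≡ 42.
  x = λ² - 23 - 23 = 1764 - 46 ≡ 59; y = λ·(23 - 59) - 52 ≡ 16. → (59, 16)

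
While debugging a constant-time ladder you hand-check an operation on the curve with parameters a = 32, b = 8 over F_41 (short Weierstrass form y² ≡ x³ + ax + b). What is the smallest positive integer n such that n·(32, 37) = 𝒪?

2P: tangent at (32, 37): λ = (3·32² + 32)/(2·37) ≡ 29/33. 33⁻¹ ≡ 5 (mod 41), so λ ≡ 29·5 ≡ 22.
  x = λ² - 32 - 32 = 484 - 64 ≡ 10; y = λ·(32 - 10) - 37 ≡ 37. → (10, 37)
3P: (10, 37) + (32, 37). λ = (37 - 37)/(32 - 10) ≡ 0/22 mod 41. 22⁻¹ ≡ 28 (mod 41) since 22·28 = 616 ≡ 1, so λ ≡ 0.
  x = λ² - 10 - 32 = 0 - 42 ≡ 40; y = λ·(10 - 40) - 37 ≡ 4. → (40, 4)
4P: (40, 4) + (32, 37). λ = (37 - 4)/(32 - 40) ≡ 33/33 mod 41. 33⁻¹ ≡ 5 (mod 41), so λ ≡ 1.
  x = λ² - 40 - 32 = 1 - 72 ≡ 11; y = λ·(40 - 11) - 4 ≡ 25. → (11, 25)
5P: (11, 25) + (32, 37). λ = (37 - 25)/(32 - 11) ≡ 12/21 mod 41. 21⁻¹ ≡ 2 (mod 41) since 21·2 = 42 ≡ 1, so λ ≡ 24.
  x = λ² - 11 - 32 = 576 - 43 ≡ 0; y = λ·(11 - 0) - 25 ≡ 34. → (0, 34)
6P: (0, 34) + (32, 37). λ = (37 - 34)/(32 - 0) ≡ 3/32 mod 41. 32⁻¹ ≡ 9 (mod 41), so λ ≡ 27.
  x = λ² - 0 - 32 = 729 - 32 ≡ 0; y = λ·(0 - 0) - 34 ≡ 7. → (0, 7)
7P: (0, 7) + (32, 37). λ = (37 - 7)/(32 - 0) ≡ 30/32 mod 41. 32⁻¹ ≡ 9 (mod 41), so λ ≡ 24.
  x = λ² - 0 - 32 = 576 - 32 ≡ 11; y = λ·(0 - 11) - 7 ≡ 16. → (11, 16)
8P: (11, 16) + (32, 37). λ = (37 - 16)/(32 - 11) ≡ 21/21 mod 41. 21⁻¹ ≡ 2 (mod 41), so λ ≡ 1.
  x = λ² - 11 - 32 = 1 - 43 ≡ 40; y = λ·(11 - 40) - 16 ≡ 37. → (40, 37)
9P: (40, 37) + (32, 37). λ = (37 - 37)/(32 - 40) ≡ 0/33 mod 41. 33⁻¹ ≡ 5 (mod 41) since 33·5 = 165 ≡ 1, so λ ≡ 0.
  x = λ² - 40 - 32 = 0 - 72 ≡ 10; y = λ·(40 - 10) - 37 ≡ 4. → (10, 4)
10P: (10, 4) + (32, 37). λ = (37 - 4)/(32 - 10) ≡ 33/22 mod 41. 22⁻¹ ≡ 28 (mod 41) since 22·28 = 616 ≡ 1, so λ ≡ 22.
  x = λ² - 10 - 32 = 484 - 42 ≡ 32; y = λ·(10 - 32) - 4 ≡ 4. → (32, 4)
11P: (32, 4) + (32, 37): same x and y₁ ≡ -y₂, so the sum is 𝒪.
11P = 𝒪, so the order is 11.

11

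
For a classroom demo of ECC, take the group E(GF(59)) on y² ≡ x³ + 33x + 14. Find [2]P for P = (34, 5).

tangent at (34, 5): λ = (3·34² + 33)/(2·5) ≡ 20/10. 10⁻¹ ≡ 6 (mod 59) since 10·6 = 60 ≡ 1, so λ ≡ 20·6 ≡ 2.
  x = λ² - 34 - 34 = 4 - 68 ≡ 54; y = λ·(34 - 54) - 5 ≡ 14. → (54, 14)

(54, 14)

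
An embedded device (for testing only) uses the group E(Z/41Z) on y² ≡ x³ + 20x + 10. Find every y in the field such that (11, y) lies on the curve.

x³ + 20x + 10 = 1561 ≡ 3 (mod 41).
3 is a non-residue mod 41; no y exists.

none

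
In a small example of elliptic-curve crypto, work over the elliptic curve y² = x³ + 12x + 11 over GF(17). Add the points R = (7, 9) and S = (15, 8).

(16, 7)

(7, 9) + (15, 8). λ = (8 - 9)/(15 - 7) ≡ 16/8 mod 17. 8⁻¹ ≡ 15 (mod 17) since 8·15 = 120 ≡ 1, so λ ≡ 2.
  x = λ² - 7 - 15 = 4 - 22 ≡ 16; y = λ·(7 - 16) - 9 ≡ 7. → (16, 7)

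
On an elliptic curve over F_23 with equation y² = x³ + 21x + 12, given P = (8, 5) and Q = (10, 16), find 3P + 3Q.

O

First 3P:
Repeated addition: build up to 3P.
2P: tangent at (8, 5): λ = (3·8² + 21)/(2·5) ≡ 6/10. 10⁻¹ ≡ 7 (mod 23), so λ ≡ 6·7 ≡ 19.
  x = λ² - 8 - 8 = 361 - 16 ≡ 0; y = λ·(8 - 0) - 5 ≡ 9. → (0, 9)
3P: (0, 9) + (8, 5). λ = (5 - 9)/(8 - 0) ≡ 19/8 mod 23. 8⁻¹ ≡ 3 (mod 23), so λ ≡ 11.
  x = λ² - 0 - 8 = 121 - 8 ≡ 21; y = λ·(0 - 21) - 9 ≡ 13. → (21, 13)
3P = (21, 13).
Next 3Q:
Repeated addition: build up to 3Q.
2Q: tangent at (10, 16): λ = (3·10² + 21)/(2·16) ≡ 22/9. 9⁻¹ ≡ 18 (mod 23), so λ ≡ 22·18 ≡ 5.
  x = λ² - 10 - 10 = 25 - 20 ≡ 5; y = λ·(10 - 5) - 16 ≡ 9. → (5, 9)
3Q: (5, 9) + (10, 16). λ = (16 - 9)/(10 - 5) ≡ 7/5 mod 23. 5⁻¹ ≡ 14 (mod 23), so λ ≡ 6.
  x = λ² - 5 - 10 = 36 - 15 ≡ 21; y = λ·(5 - 21) - 9 ≡ 10. → (21, 10)
3Q = (21, 10).
Finally 3P + 3Q:
(21, 13) + (21, 10): same x and y₁ ≡ -y₂, so the sum is ∞.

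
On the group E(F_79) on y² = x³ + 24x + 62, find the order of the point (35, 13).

3

2P: tangent at (35, 13): λ = (3·35² + 24)/(2·13) ≡ 65/26. 26⁻¹ ≡ 76 (mod 79), so λ ≡ 65·76 ≡ 42.
  x = λ² - 35 - 35 = 1764 - 70 ≡ 35; y = λ·(35 - 35) - 13 ≡ 66. → (35, 66)
3P: (35, 66) + (35, 13): same x and y₁ ≡ -y₂, so the sum is 𝒪.
3P = 𝒪, so the order is 3.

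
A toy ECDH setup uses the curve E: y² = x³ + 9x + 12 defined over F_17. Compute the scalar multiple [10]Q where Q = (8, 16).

(8, 1)

Repeated addition: build up to 10Q.
2Q: tangent at (8, 16): λ = (3·8² + 9)/(2·16) ≡ 14/15. 15⁻¹ ≡ 8 (mod 17) since 15·8 = 120 ≡ 1, so λ ≡ 14·8 ≡ 10.
  x = λ² - 8 - 8 = 100 - 16 ≡ 16; y = λ·(8 - 16) - 16 ≡ 6. → (16, 6)
3Q: (16, 6) + (8, 16). λ = (16 - 6)/(8 - 16) ≡ 10/9 mod 17. 9⁻¹ ≡ 2 (mod 17) since 9·2 = 18 ≡ 1, so λ ≡ 3.
  x = λ² - 16 - 8 = 9 - 24 ≡ 2; y = λ·(16 - 2) - 6 ≡ 2. → (2, 2)
4Q: (2, 2) + (8, 16). λ = (16 - 2)/(8 - 2) ≡ 14/6 mod 17. 6⁻¹ ≡ 3 (mod 17), so λ ≡ 8.
  x = λ² - 2 - 8 = 64 - 10 ≡ 3; y = λ·(2 - 3) - 2 ≡ 7. → (3, 7)
5Q: (3, 7) + (8, 16). λ = (16 - 7)/(8 - 3) ≡ 9/5 mod 17. 5⁻¹ ≡ 7 (mod 17), so λ ≡ 12.
  x = λ² - 3 - 8 = 144 - 11 ≡ 14; y = λ·(3 - 14) - 7 ≡ 14. → (14, 14)
6Q: (14, 14) + (8, 16). λ = (16 - 14)/(8 - 14) ≡ 2/11 mod 17. 11⁻¹ ≡ 14 (mod 17) since 11·14 = 154 ≡ 1, so λ ≡ 11.
  x = λ² - 14 - 8 = 121 - 22 ≡ 14; y = λ·(14 - 14) - 14 ≡ 3. → (14, 3)
7Q: (14, 3) + (8, 16). λ = (16 - 3)/(8 - 14) ≡ 13/11 mod 17. 11⁻¹ ≡ 14 (mod 17), so λ ≡ 12.
  x = λ² - 14 - 8 = 144 - 22 ≡ 3; y = λ·(14 - 3) - 3 ≡ 10. → (3, 10)
8Q: (3, 10) + (8, 16). λ = (16 - 10)/(8 - 3) ≡ 6/5 mod 17. 5⁻¹ ≡ 7 (mod 17) since 5·7 = 35 ≡ 1, so λ ≡ 8.
  x = λ² - 3 - 8 = 64 - 11 ≡ 2; y = λ·(3 - 2) - 10 ≡ 15. → (2, 15)
9Q: (2, 15) + (8, 16). λ = (16 - 15)/(8 - 2) ≡ 1/6 mod 17. 6⁻¹ ≡ 3 (mod 17) since 6·3 = 18 ≡ 1, so λ ≡ 3.
  x = λ² - 2 - 8 = 9 - 10 ≡ 16; y = λ·(2 - 16) - 15 ≡ 11. → (16, 11)
10Q: (16, 11) + (8, 16). λ = (16 - 11)/(8 - 16) ≡ 5/9 mod 17. 9⁻¹ ≡ 2 (mod 17), so λ ≡ 10.
  x = λ² - 16 - 8 = 100 - 24 ≡ 8; y = λ·(16 - 8) - 11 ≡ 1. → (8, 1)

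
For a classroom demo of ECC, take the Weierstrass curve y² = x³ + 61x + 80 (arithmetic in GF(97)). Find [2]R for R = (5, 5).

tangent at (5, 5): λ = (3·5² + 61)/(2·5) ≡ 39/10. 10⁻¹ ≡ 68 (mod 97) since 10·68 = 680 ≡ 1, so λ ≡ 39·68 ≡ 33.
  x = λ² - 5 - 5 = 1089 - 10 ≡ 12; y = λ·(5 - 12) - 5 ≡ 55. → (12, 55)

(12, 55)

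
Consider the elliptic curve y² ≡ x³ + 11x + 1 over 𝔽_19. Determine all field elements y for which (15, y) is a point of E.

8, 11

x³ + 11x + 1 = 3541 ≡ 7 (mod 19).
Square roots of 7 mod 19: 8 and 11 (since 8² = 64 ≡ 7).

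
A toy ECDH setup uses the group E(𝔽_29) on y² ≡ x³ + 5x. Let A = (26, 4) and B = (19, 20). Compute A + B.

(20, 3)

(26, 4) + (19, 20). λ = (20 - 4)/(19 - 26) ≡ 16/22 mod 29. 22⁻¹ ≡ 4 (mod 29), so λ ≡ 6.
  x = λ² - 26 - 19 = 36 - 45 ≡ 20; y = λ·(26 - 20) - 4 ≡ 3. → (20, 3)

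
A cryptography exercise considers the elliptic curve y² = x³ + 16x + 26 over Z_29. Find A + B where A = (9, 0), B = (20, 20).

(9, 0) + (20, 20). λ = (20 - 0)/(20 - 9) ≡ 20/11 mod 29. 11⁻¹ ≡ 8 (mod 29), so λ ≡ 15.
  x = λ² - 9 - 20 = 225 - 29 ≡ 22; y = λ·(9 - 22) - 0 ≡ 8. → (22, 8)

(22, 8)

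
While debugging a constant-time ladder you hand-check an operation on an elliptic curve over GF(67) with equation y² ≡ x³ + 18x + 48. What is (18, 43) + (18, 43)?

(1, 0)

tangent at (18, 43): λ = (3·18² + 18)/(2·43) ≡ 52/19. 19⁻¹ ≡ 60 (mod 67) since 19·60 = 1140 ≡ 1, so λ ≡ 52·60 ≡ 38.
  x = λ² - 18 - 18 = 1444 - 36 ≡ 1; y = λ·(18 - 1) - 43 ≡ 0. → (1, 0)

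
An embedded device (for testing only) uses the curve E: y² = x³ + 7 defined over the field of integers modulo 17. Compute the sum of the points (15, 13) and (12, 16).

(8, 14)

(15, 13) + (12, 16). λ = (16 - 13)/(12 - 15) ≡ 3/14 mod 17. 14⁻¹ ≡ 11 (mod 17) since 14·11 = 154 ≡ 1, so λ ≡ 16.
  x = λ² - 15 - 12 = 256 - 27 ≡ 8; y = λ·(15 - 8) - 13 ≡ 14. → (8, 14)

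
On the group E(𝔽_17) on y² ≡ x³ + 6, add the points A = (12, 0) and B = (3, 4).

(15, 7)

(12, 0) + (3, 4). λ = (4 - 0)/(3 - 12) ≡ 4/8 mod 17. 8⁻¹ ≡ 15 (mod 17) since 8·15 = 120 ≡ 1, so λ ≡ 9.
  x = λ² - 12 - 3 = 81 - 15 ≡ 15; y = λ·(12 - 15) - 0 ≡ 7. → (15, 7)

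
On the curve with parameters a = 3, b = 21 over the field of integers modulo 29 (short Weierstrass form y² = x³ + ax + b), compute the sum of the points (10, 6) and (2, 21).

(11, 14)

(10, 6) + (2, 21). λ = (21 - 6)/(2 - 10) ≡ 15/21 mod 29. 21⁻¹ ≡ 18 (mod 29), so λ ≡ 9.
  x = λ² - 10 - 2 = 81 - 12 ≡ 11; y = λ·(10 - 11) - 6 ≡ 14. → (11, 14)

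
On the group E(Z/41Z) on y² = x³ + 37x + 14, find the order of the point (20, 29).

2P: tangent at (20, 29): λ = (3·20² + 37)/(2·29) ≡ 7/17. 17⁻¹ ≡ 29 (mod 41), so λ ≡ 7·29 ≡ 39.
  x = λ² - 20 - 20 = 1521 - 40 ≡ 5; y = λ·(20 - 5) - 29 ≡ 23. → (5, 23)
3P: (5, 23) + (20, 29). λ = (29 - 23)/(20 - 5) ≡ 6/15 mod 41. 15⁻¹ ≡ 11 (mod 41), so λ ≡ 25.
  x = λ² - 5 - 20 = 625 - 25 ≡ 26; y = λ·(5 - 26) - 23 ≡ 26. → (26, 26)
4P: (26, 26) + (20, 29). λ = (29 - 26)/(20 - 26) ≡ 3/35 mod 41. 35⁻¹ ≡ 34 (mod 41), so λ ≡ 20.
  x = λ² - 26 - 20 = 400 - 46 ≡ 26; y = λ·(26 - 26) - 26 ≡ 15. → (26, 15)
5P: (26, 15) + (20, 29). λ = (29 - 15)/(20 - 26) ≡ 14/35 mod 41. 35⁻¹ ≡ 34 (mod 41) since 35·34 = 1190 ≡ 1, so λ ≡ 25.
  x = λ² - 26 - 20 = 625 - 46 ≡ 5; y = λ·(26 - 5) - 15 ≡ 18. → (5, 18)
6P: (5, 18) + (20, 29). λ = (29 - 18)/(20 - 5) ≡ 11/15 mod 41. 15⁻¹ ≡ 11 (mod 41), so λ ≡ 39.
  x = λ² - 5 - 20 = 1521 - 25 ≡ 20; y = λ·(5 - 20) - 18 ≡ 12. → (20, 12)
7P: (20, 12) + (20, 29): same x and y₁ ≡ -y₂, so the sum is O.
7P = O, so the order is 7.

7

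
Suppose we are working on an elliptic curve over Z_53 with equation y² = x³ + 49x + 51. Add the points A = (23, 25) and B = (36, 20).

(23, 28)

(23, 25) + (36, 20). λ = (20 - 25)/(36 - 23) ≡ 48/13 mod 53. 13⁻¹ ≡ 49 (mod 53), so λ ≡ 20.
  x = λ² - 23 - 36 = 400 - 59 ≡ 23; y = λ·(23 - 23) - 25 ≡ 28. → (23, 28)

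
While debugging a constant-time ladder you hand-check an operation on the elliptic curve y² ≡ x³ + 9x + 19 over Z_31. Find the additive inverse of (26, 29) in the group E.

-(26, 29) = (26, -29 mod 31) = (26, 2).

(26, 2)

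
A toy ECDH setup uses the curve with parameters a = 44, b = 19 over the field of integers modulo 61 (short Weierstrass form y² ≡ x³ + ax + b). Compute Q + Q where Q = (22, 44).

tangent at (22, 44): λ = (3·22² + 44)/(2·44) ≡ 32/27. 27⁻¹ ≡ 52 (mod 61), so λ ≡ 32·52 ≡ 17.
  x = λ² - 22 - 22 = 289 - 44 ≡ 1; y = λ·(22 - 1) - 44 ≡ 8. → (1, 8)

(1, 8)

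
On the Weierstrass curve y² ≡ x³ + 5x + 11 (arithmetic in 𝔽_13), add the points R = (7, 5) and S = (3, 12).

(7, 5) + (3, 12). λ = (12 - 5)/(3 - 7) ≡ 7/9 mod 13. 9⁻¹ ≡ 3 (mod 13), so λ ≡ 8.
  x = λ² - 7 - 3 = 64 - 10 ≡ 2; y = λ·(7 - 2) - 5 ≡ 9. → (2, 9)

(2, 9)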